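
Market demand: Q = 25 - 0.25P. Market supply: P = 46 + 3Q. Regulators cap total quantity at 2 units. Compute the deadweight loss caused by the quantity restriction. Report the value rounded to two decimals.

114.29

Rewriting demand in inverse form: P = 100 - 4Q.
Unrestricted equilibrium: Q* = (100 - 46)/(4 + 3) = 7.7143.
At Q = 2 the demand price is 100 - 4(2) = 92 and the supply price is 46 + 3(2) = 52.
DWL = (1/2)(gap between curves at 2) x (Q* - 2) = (1/2)(40)(5.7143) = 114.2857.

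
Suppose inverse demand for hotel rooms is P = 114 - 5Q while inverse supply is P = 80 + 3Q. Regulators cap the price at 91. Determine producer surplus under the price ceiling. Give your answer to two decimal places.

Free-market equilibrium: 114 - 5Q = 80 + 3Q gives Q* = 4.25, P* = 92.75.
At the ceiling price 91, quantity supplied is (91 - 80)/3 = 3.6667; supply is the short side, so Q = 3.6667 trades at P = 91.
PS is the triangle above supply below 91: (1/2)(3.6667)(91 - 80) = 20.1667.

20.17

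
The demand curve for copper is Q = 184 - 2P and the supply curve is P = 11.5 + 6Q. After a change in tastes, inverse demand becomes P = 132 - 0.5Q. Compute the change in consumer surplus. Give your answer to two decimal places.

Rewriting demand in inverse form: P = 92 - 0.5Q.
Initial equilibrium: Q_0 = 12.3846, P_0 = 85.8077; CS_0 = (1/2)(12.3846)(6.1923) = 38.3447, PS_0 = (1/2)(12.3846)(74.3077) = 460.1361.
New equilibrium: 132 - 0.5Q = 11.5 + 6Q gives Q_1 = 18.5385, P_1 = 122.7308; CS_1 = 85.9186, PS_1 = 1031.0237.
Change in consumer surplus = 85.9186 - 38.3447 = 47.574.

47.57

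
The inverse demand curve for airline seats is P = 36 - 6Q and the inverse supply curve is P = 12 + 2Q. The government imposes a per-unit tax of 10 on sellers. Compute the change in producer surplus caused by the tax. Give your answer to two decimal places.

-5.94

Without the tax, 36 - 6Q = 12 + 2Q so Q* = 3 and P* = 18.
With the tax, sellers need 10 more per unit: 36 - 6Q = 12 + 2Q + 10, so Q_t = 1.75. Buyers pay P_b = 25.5; sellers receive P_s = P_b - 10 = 15.5.
Producers lose the trapezoid between P_s and P* out to Q_t plus the triangle from Q_t to Q*: change in PS = 3.0625 - 9 = -5.9375.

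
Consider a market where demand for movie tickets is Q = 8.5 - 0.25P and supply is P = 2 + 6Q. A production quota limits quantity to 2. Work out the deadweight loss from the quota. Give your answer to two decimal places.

7.20

Rewriting demand in inverse form: P = 34 - 4Q.
Without the quota, 34 - 4Q = 2 + 6Q gives Q* = 3.2.
At Q = 2 the demand price is 34 - 4(2) = 26 and the supply price is 2 + 6(2) = 14.
DWL = (1/2)(gap between curves at 2) x (Q* - 2) = (1/2)(12)(1.2) = 7.2.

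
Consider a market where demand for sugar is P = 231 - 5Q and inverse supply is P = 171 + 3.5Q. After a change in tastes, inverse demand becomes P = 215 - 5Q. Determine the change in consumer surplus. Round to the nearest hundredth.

Initial equilibrium: Q_0 = 7.0588, P_0 = 195.7059; CS_0 = (1/2)(7.0588)(35.2941) = 124.5675, PS_0 = (1/2)(7.0588)(24.7059) = 87.1972.
New equilibrium: 215 - 5Q = 171 + 3.5Q gives Q_1 = 5.1765, P_1 = 189.1176; CS_1 = 66.9896, PS_1 = 46.8927.
Change in consumer surplus = 66.9896 - 124.5675 = -57.5779.

-57.58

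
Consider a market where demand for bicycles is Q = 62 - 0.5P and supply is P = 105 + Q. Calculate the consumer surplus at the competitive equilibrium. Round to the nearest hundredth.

40.11

Rewriting demand in inverse form: P = 124 - 2Q.
Set 124 - 2Q = 105 + Q, which gives 19 = 3Q, so Q* = 6.3333 and P* = 124 - 2(6.3333) = 111.3333.
CS is the area between the demand curve and P* from 0 to Q*: (1/2)(6.3333)(12.6667) = 40.1111.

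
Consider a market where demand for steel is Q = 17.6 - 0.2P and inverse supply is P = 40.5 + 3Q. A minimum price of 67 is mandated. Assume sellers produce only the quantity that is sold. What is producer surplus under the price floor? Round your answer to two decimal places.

Rewriting demand in inverse form: P = 88 - 5Q.
Free-market equilibrium: 88 - 5Q = 40.5 + 3Q gives Q* = 5.9375, P* = 58.3125.
At the floor price 67, quantity demanded is (88 - 67)/5 = 4.2; demand is the short side, so Q = 4.2 trades at P = 67.
The supply price at Q = 4.2 is 53.1. PS is the trapezoid between 67 and supply over [0, 4.2]: (1/2)[(67 - 40.5) + (67 - 53.1)](4.2) = 84.84.

84.84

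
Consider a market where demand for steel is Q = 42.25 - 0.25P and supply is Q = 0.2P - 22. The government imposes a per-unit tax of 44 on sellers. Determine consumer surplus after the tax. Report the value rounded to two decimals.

Rewriting demand in inverse form: P = 169 - 4Q.
Rewriting supply in inverse form: P = 110 + 5Q.
Without the tax, 169 - 4Q = 110 + 5Q so Q* = 6.5556 and P* = 142.7778.
With the tax, sellers need 44 more per unit: 169 - 4Q = 110 + 5Q + 44, so Q_t = 1.6667. Buyers pay P_b = 162.3333; sellers receive P_s = P_b - 44 = 118.3333.
CS = (1/2)(Q_t)(169 - P_b) = (1/2)(1.6667)(6.6667) = 5.5556.

5.56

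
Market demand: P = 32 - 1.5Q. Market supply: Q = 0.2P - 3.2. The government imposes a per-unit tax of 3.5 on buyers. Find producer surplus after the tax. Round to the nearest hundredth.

9.25

Rewriting supply in inverse form: P = 16 + 5Q.
Without the tax, 32 - 1.5Q = 16 + 5Q so Q* = 2.4615 and P* = 28.3077.
With the tax, buyers' net willingness to pay falls by 3.5: (32 - 3.5) - 1.5Q = 16 + 5Q, so Q_t = 1.9231. Buyers pay P_b = 29.1154; sellers receive P_s = P_b - 3.5 = 25.6154.
PS = (1/2)(Q_t)(P_s - 16) = (1/2)(1.9231)(9.6154) = 9.2456.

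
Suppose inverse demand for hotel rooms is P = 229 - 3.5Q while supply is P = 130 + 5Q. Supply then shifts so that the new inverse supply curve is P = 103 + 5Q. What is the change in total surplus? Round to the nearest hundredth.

Initial equilibrium: Q_0 = 11.6471, P_0 = 188.2353; CS_0 = (1/2)(11.6471)(40.7647) = 237.3945, PS_0 = (1/2)(11.6471)(58.2353) = 339.1349.
New equilibrium: 229 - 3.5Q = 103 + 5Q gives Q_1 = 14.8235, P_1 = 177.1176; CS_1 = 384.5398, PS_1 = 549.3426.
Change in total surplus = (384.5398 + 549.3426) - (237.3945 + 339.1349) = 357.3529.

357.35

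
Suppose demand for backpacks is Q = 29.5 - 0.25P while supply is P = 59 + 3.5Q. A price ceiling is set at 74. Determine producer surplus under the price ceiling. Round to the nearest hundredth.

32.14

Rewriting demand in inverse form: P = 118 - 4Q.
Without the control, 118 - 4Q = 59 + 3.5Q so Q* = 7.8667 and P* = 86.5333.
At P = 74, sellers supply (74 - 59)/3.5 = 4.2857 while buyers want more, so the quantity traded is 4.2857 at price 74.
PS is the triangle above supply below 74: (1/2)(4.2857)(74 - 59) = 32.1429.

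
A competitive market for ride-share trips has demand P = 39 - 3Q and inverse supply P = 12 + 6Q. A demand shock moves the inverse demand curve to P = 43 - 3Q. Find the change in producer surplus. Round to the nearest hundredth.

8.59

Initial equilibrium: Q_0 = 3, P_0 = 30; CS_0 = (1/2)(3)(9) = 13.5, PS_0 = (1/2)(3)(18) = 27.
New equilibrium: 43 - 3Q = 12 + 6Q gives Q_1 = 3.4444, P_1 = 32.6667; CS_1 = 17.7963, PS_1 = 35.5926.
Change in producer surplus = 35.5926 - 27 = 8.5926.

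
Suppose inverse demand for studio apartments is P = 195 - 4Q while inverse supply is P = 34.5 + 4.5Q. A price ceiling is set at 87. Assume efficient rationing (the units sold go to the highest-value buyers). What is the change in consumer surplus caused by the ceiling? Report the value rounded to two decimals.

274.69

Without the control, 195 - 4Q = 34.5 + 4.5Q so Q* = 18.8824 and P* = 119.4706.
At the ceiling price 87, quantity supplied is (87 - 34.5)/4.5 = 11.6667; supply is the short side, so Q = 11.6667 trades at P = 87.
CS goes from (1/2)(18.8824)(75.5294) = 713.0865 to 987.7778 (computed as (195 - 87)(11.6667) - (1/2)(4)(11.6667)^2), a change of 274.6913.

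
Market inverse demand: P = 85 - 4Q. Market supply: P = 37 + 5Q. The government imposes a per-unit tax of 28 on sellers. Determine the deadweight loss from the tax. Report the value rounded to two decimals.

43.56

Pre-tax equilibrium: 85 - 4Q = 37 + 5Q gives Q* = 5.3333, P* = 63.6667.
With the tax, sellers need 28 more per unit: 85 - 4Q = 37 + 5Q + 28, so Q_t = 2.2222. Buyers pay P_b = 76.1111; sellers receive P_s = P_b - 28 = 48.1111.
Deadweight loss is the triangle between the curves from Q_t to Q*: (1/2)(5.3333 - 2.2222)(28) = 43.5556.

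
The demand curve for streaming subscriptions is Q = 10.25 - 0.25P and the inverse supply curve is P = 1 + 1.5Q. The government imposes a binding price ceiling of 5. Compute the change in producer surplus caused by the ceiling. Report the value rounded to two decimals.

-34.34

Rewriting demand in inverse form: P = 41 - 4Q.
Free-market equilibrium: 41 - 4Q = 1 + 1.5Q gives Q* = 7.2727, P* = 11.9091.
At the ceiling price 5, quantity supplied is (5 - 1)/1.5 = 2.6667; supply is the short side, so Q = 2.6667 trades at P = 5.
PS goes from (1/2)(7.2727)(10.9091) = 39.6694 to 5.3333 (computed as (5 - 1)(2.6667) - (1/2)(1.5)(2.6667)^2), a change of -34.3361.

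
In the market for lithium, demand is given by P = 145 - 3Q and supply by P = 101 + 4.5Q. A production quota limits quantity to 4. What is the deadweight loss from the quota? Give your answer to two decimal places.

13.07

Without the quota, 145 - 3Q = 101 + 4.5Q gives Q* = 5.8667.
At Q = 4 the demand price is 145 - 3(4) = 133 and the supply price is 101 + 4.5(4) = 119.
DWL = (1/2)(gap between curves at 4) x (Q* - 4) = (1/2)(14)(1.8667) = 13.0667.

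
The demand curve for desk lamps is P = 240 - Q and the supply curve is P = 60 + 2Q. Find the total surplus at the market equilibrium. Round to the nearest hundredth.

5400.00

Set 240 - Q = 60 + 2Q, which gives 180 = 3Q, so Q* = 60 and P* = 240 - (60) = 180.
CS = (1/2)(60)(60) = 1800 and PS = (1/2)(60)(120) = 3600, so total surplus = 5400.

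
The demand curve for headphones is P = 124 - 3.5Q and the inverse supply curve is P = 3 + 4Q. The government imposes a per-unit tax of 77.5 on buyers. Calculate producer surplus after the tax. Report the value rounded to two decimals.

Pre-tax equilibrium: 124 - 3.5Q = 3 + 4Q gives Q* = 16.1333, P* = 67.5333.
With the tax, buyers' net willingness to pay falls by 77.5: (124 - 77.5) - 3.5Q = 3 + 4Q, so Q_t = 5.8. Buyers pay P_b = 103.7; sellers receive P_s = P_b - 77.5 = 26.2.
Producer surplus is the triangle above supply below P_s: (1/2)(5.8)(26.2 - 3) = 67.28.

67.28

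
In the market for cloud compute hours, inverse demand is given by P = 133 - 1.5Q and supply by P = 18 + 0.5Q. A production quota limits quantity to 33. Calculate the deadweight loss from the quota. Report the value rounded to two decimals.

Without the quota, 133 - 1.5Q = 18 + 0.5Q gives Q* = 57.5.
At Q = 33 the demand price is 133 - 1.5(33) = 83.5 and the supply price is 18 + 0.5(33) = 34.5.
DWL = (1/2)(gap between curves at 33) x (Q* - 33) = (1/2)(49)(24.5) = 600.25.

600.25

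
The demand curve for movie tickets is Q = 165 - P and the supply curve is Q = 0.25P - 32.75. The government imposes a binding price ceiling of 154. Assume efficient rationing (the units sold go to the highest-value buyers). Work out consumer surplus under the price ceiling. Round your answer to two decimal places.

Rewriting demand in inverse form: P = 165 - Q.
Rewriting supply in inverse form: P = 131 + 4Q.
Without the control, 165 - Q = 131 + 4Q so Q* = 6.8 and P* = 158.2.
At the ceiling price 154, quantity supplied is (154 - 131)/4 = 5.75; supply is the short side, so Q = 5.75 trades at P = 154.
The demand price at Q = 5.75 is 159.25. CS is the trapezoid between demand and 154 over [0, 5.75]: (1/2)[(165 - 154) + (159.25 - 154)](5.75) = 46.7188.

46.72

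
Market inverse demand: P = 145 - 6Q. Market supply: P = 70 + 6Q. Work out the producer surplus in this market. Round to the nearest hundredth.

117.19

Setting demand equal to supply, 75 = 12Q, so Q* = 6.25 and P* = 107.5.
The supply curve's price intercept is 70, so PS = (1/2)(Q*)(P* - 70) = (1/2)(6.25)(37.5) = 117.1875.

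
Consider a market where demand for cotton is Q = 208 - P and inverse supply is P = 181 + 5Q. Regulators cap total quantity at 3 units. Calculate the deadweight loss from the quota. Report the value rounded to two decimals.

Rewriting demand in inverse form: P = 208 - Q.
Unrestricted equilibrium: Q* = (208 - 181)/(1 + 5) = 4.5.
At Q = 3 the demand price is 208 - (3) = 205 and the supply price is 181 + 5(3) = 196.
Deadweight loss is the triangle between the curves from 3 to 4.5: (1/2)(205 - 196)(4.5 - 3) = 6.75.

6.75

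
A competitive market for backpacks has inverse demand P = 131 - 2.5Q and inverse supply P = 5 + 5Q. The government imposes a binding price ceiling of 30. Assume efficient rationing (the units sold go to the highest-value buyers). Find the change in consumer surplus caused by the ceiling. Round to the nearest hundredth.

120.95

Without the control, 131 - 2.5Q = 5 + 5Q so Q* = 16.8 and P* = 89.
At the ceiling price 30, quantity supplied is (30 - 5)/5 = 5; supply is the short side, so Q = 5 trades at P = 30.
CS goes from (1/2)(16.8)(42) = 352.8 to 473.75 (computed as (131 - 30)(5) - (1/2)(2.5)(5)^2), a change of 120.95.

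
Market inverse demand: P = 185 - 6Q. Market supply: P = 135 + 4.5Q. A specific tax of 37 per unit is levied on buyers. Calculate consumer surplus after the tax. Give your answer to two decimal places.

Without the tax, 185 - 6Q = 135 + 4.5Q so Q* = 4.7619 and P* = 156.4286.
With the tax, buyers' net willingness to pay falls by 37: (185 - 37) - 6Q = 135 + 4.5Q, so Q_t = 1.2381. Buyers pay P_b = 177.5714; sellers receive P_s = P_b - 37 = 140.5714.
CS = (1/2)(Q_t)(185 - P_b) = (1/2)(1.2381)(7.4286) = 4.5986.

4.60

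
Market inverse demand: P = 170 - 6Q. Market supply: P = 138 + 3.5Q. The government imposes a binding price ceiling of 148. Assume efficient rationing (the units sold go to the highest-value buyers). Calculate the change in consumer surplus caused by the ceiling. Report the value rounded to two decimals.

Without the control, 170 - 6Q = 138 + 3.5Q so Q* = 3.3684 and P* = 149.7895.
At the ceiling price 148, quantity supplied is (148 - 138)/3.5 = 2.8571; supply is the short side, so Q = 2.8571 trades at P = 148.
CS goes from (1/2)(3.3684)(20.2105) = 34.0388 to 38.3673 (computed as (170 - 148)(2.8571) - (1/2)(6)(2.8571)^2), a change of 4.3286.

4.33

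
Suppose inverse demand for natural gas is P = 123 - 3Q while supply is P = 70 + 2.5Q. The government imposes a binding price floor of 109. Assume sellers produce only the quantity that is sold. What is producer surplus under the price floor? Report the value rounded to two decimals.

Free-market equilibrium: 123 - 3Q = 70 + 2.5Q gives Q* = 9.6364, P* = 94.0909.
At P = 109, buyers demand (123 - 109)/3 = 4.6667 while sellers would supply more, so the quantity traded is 4.6667 at price 109.
The supply price at Q = 4.6667 is 81.6667. PS is the trapezoid between 109 and supply over [0, 4.6667]: (1/2)[(109 - 70) + (109 - 81.6667)](4.6667) = 154.7778.

154.78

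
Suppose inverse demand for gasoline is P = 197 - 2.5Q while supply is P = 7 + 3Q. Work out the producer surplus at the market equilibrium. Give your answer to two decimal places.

Set 197 - 2.5Q = 7 + 3Q, which gives 190 = 5.5Q, so Q* = 34.5455 and P* = 197 - 2.5(34.5455) = 110.6364.
PS is the area between P* and the supply curve from 0 to Q*: (1/2)(34.5455)(103.6364) = 1790.0826.

1790.08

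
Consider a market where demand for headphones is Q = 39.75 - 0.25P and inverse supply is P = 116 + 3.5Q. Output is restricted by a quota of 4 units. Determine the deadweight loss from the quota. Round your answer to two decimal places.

Rewriting demand in inverse form: P = 159 - 4Q.
Unrestricted equilibrium: Q* = (159 - 116)/(4 + 3.5) = 5.7333.
At Q = 4 the demand price is 159 - 4(4) = 143 and the supply price is 116 + 3.5(4) = 130.
DWL = (1/2)(gap between curves at 4) x (Q* - 4) = (1/2)(13)(1.7333) = 11.2667.

11.27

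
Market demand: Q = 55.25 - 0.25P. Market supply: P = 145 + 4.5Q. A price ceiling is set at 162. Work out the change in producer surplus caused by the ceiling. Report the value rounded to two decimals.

Rewriting demand in inverse form: P = 221 - 4Q.
Without the control, 221 - 4Q = 145 + 4.5Q so Q* = 8.9412 and P* = 185.2353.
At the ceiling price 162, quantity supplied is (162 - 145)/4.5 = 3.7778; supply is the short side, so Q = 3.7778 trades at P = 162.
PS goes from (1/2)(8.9412)(40.2353) = 179.8754 to 32.1111 (computed as (162 - 145)(3.7778) - (1/2)(4.5)(3.7778)^2), a change of -147.7643.

-147.76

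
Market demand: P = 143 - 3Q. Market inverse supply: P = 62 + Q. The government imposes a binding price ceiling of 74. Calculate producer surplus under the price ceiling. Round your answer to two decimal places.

Without the control, 143 - 3Q = 62 + Q so Q* = 20.25 and P* = 82.25.
At the ceiling price 74, quantity supplied is (74 - 62)/1 = 12; supply is the short side, so Q = 12 trades at P = 74.
PS is the triangle above supply below 74: (1/2)(12)(74 - 62) = 72.

72.00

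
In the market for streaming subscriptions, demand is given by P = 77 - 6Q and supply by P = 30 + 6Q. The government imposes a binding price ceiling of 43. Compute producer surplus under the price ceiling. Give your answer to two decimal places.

14.08

Without the control, 77 - 6Q = 30 + 6Q so Q* = 3.9167 and P* = 53.5.
At P = 43, sellers supply (43 - 30)/6 = 2.1667 while buyers want more, so the quantity traded is 2.1667 at price 43.
PS is the triangle above supply below 43: (1/2)(2.1667)(43 - 30) = 14.0833.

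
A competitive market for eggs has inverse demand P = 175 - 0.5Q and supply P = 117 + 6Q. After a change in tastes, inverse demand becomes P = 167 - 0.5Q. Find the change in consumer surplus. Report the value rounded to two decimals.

Initial equilibrium: Q_0 = 8.9231, P_0 = 170.5385; CS_0 = (1/2)(8.9231)(4.4615) = 19.9053, PS_0 = (1/2)(8.9231)(53.5385) = 238.8639.
New equilibrium: 167 - 0.5Q = 117 + 6Q gives Q_1 = 7.6923, P_1 = 163.1538; CS_1 = 14.7929, PS_1 = 177.5148.
Change in consumer surplus = 14.7929 - 19.9053 = -5.1124.

-5.11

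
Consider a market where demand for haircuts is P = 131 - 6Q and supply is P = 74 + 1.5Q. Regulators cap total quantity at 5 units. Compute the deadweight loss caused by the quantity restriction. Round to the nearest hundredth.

Unrestricted equilibrium: Q* = (131 - 74)/(6 + 1.5) = 7.6.
At Q = 5 the demand price is 131 - 6(5) = 101 and the supply price is 74 + 1.5(5) = 81.5.
Deadweight loss is the triangle between the curves from 5 to 7.6: (1/2)(101 - 81.5)(7.6 - 5) = 25.35.

25.35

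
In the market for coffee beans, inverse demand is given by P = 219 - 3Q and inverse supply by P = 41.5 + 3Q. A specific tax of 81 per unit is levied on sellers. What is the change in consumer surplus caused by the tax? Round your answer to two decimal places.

-924.75

Without the tax, 219 - 3Q = 41.5 + 3Q so Q* = 29.5833 and P* = 130.25.
A tax on sellers shifts supply up by 81: 219 - 3Q = 41.5 + 3Q + 81, so Q_t = 16.0833. Buyers pay P_b = 170.75; sellers receive P_s = P_b - 81 = 89.75.
CS falls from (1/2)(29.5833)(88.75) = 1312.7604 to (1/2)(16.0833)(48.25) = 388.0104, a change of -924.75.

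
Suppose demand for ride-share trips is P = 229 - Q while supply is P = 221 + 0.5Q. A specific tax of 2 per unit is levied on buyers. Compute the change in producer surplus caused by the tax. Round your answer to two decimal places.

Pre-tax equilibrium: 229 - Q = 221 + 0.5Q gives Q* = 5.3333, P* = 223.6667.
With the tax, buyers' net willingness to pay falls by 2: (229 - 2) - Q = 221 + 0.5Q, so Q_t = 4. Buyers pay P_b = 225; sellers receive P_s = P_b - 2 = 223.
Producers lose the trapezoid between P_s and P* out to Q_t plus the triangle from Q_t to Q*: change in PS = 4 - 7.1111 = -3.1111.

-3.11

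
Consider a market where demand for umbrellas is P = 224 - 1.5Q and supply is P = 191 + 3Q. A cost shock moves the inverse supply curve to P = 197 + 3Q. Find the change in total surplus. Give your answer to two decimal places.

-40.00

Initial equilibrium: Q_0 = 7.3333, P_0 = 213; CS_0 = (1/2)(7.3333)(11) = 40.3333, PS_0 = (1/2)(7.3333)(22) = 80.6667.
New equilibrium: 224 - 1.5Q = 197 + 3Q gives Q_1 = 6, P_1 = 215; CS_1 = 27, PS_1 = 54.
Change in total surplus = (27 + 54) - (40.3333 + 80.6667) = -40.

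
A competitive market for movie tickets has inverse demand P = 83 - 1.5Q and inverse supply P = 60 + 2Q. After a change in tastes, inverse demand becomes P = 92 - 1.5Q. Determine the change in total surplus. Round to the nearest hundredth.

Initial equilibrium: Q_0 = 6.5714, P_0 = 73.1429; CS_0 = (1/2)(6.5714)(9.8571) = 32.3878, PS_0 = (1/2)(6.5714)(13.1429) = 43.1837.
New equilibrium: 92 - 1.5Q = 60 + 2Q gives Q_1 = 9.1429, P_1 = 78.2857; CS_1 = 62.6939, PS_1 = 83.5918.
Change in total surplus = (62.6939 + 83.5918) - (32.3878 + 43.1837) = 70.7143.

70.71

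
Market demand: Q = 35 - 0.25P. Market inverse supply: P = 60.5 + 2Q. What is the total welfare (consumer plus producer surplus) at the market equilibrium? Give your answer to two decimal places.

Rewriting demand in inverse form: P = 140 - 4Q.
Setting demand equal to supply, 79.5 = 6Q, so Q* = 13.25 and P* = 87.
CS = (1/2)(13.25)(53) = 351.125 and PS = (1/2)(13.25)(26.5) = 175.5625, so total surplus = 526.6875.

526.69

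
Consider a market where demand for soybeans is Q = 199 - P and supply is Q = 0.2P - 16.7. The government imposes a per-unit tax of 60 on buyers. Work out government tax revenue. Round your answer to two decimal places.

555.00

Rewriting demand in inverse form: P = 199 - Q.
Rewriting supply in inverse form: P = 83.5 + 5Q.
Pre-tax equilibrium: 199 - Q = 83.5 + 5Q gives Q* = 19.25, P* = 179.75.
A tax on buyers shifts demand down by 60: (199 - 60) - Q = 83.5 + 5Q, so Q_t = 9.25. Buyers pay P_b = 189.75; sellers receive P_s = P_b - 60 = 129.75.
Revenue is the tax times quantity traded: 60 x 9.25 = 555.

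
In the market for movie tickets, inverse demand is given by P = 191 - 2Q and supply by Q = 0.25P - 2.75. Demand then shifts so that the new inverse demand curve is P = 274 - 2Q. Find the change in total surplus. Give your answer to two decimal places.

3064.08

Rewriting supply in inverse form: P = 11 + 4Q.
Initial equilibrium: Q_0 = 30, P_0 = 131; CS_0 = (1/2)(30)(60) = 900, PS_0 = (1/2)(30)(120) = 1800.
New equilibrium: 274 - 2Q = 11 + 4Q gives Q_1 = 43.8333, P_1 = 186.3333; CS_1 = 1921.3611, PS_1 = 3842.7222.
Change in total surplus = (1921.3611 + 3842.7222) - (900 + 1800) = 3064.0833.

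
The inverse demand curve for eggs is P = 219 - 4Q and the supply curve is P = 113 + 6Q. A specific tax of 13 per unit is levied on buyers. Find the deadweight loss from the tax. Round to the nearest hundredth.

Pre-tax equilibrium: 219 - 4Q = 113 + 6Q gives Q* = 10.6, P* = 176.6.
With the tax, buyers' net willingness to pay falls by 13: (219 - 13) - 4Q = 113 + 6Q, so Q_t = 9.3. Buyers pay P_b = 181.8; sellers receive P_s = P_b - 13 = 168.8.
Deadweight loss is the triangle between the curves from Q_t to Q*: (1/2)(10.6 - 9.3)(13) = 8.45.

8.45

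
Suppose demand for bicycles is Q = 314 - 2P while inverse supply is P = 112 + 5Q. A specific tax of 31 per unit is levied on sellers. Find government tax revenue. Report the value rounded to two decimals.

Rewriting demand in inverse form: P = 157 - 0.5Q.
Without the tax, 157 - 0.5Q = 112 + 5Q so Q* = 8.1818 and P* = 152.9091.
A tax on sellers shifts supply up by 31: 157 - 0.5Q = 112 + 5Q + 31, so Q_t = 2.5455. Buyers pay P_b = 155.7273; sellers receive P_s = P_b - 31 = 124.7273.
Revenue is the tax times quantity traded: 31 x 2.5455 = 78.9091.

78.91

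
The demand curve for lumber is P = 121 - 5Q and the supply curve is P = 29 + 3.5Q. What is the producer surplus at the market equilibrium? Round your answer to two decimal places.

205.01

Equilibrium: 121 - 5Q = 29 + 3.5Q, so Q* = 10.8235 and P* = 66.8824.
PS is the area between P* and the supply curve from 0 to Q*: (1/2)(10.8235)(37.8824) = 205.0104.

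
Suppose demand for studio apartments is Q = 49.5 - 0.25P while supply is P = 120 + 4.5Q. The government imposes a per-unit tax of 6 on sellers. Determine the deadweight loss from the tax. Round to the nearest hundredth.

2.12

Rewriting demand in inverse form: P = 198 - 4Q.
Pre-tax equilibrium: 198 - 4Q = 120 + 4.5Q gives Q* = 9.1765, P* = 161.2941.
A tax on sellers shifts supply up by 6: 198 - 4Q = 120 + 4.5Q + 6, so Q_t = 8.4706. Buyers pay P_b = 164.1176; sellers receive P_s = P_b - 6 = 158.1176.
Deadweight loss is the triangle between the curves from Q_t to Q*: (1/2)(9.1765 - 8.4706)(6) = 2.1176.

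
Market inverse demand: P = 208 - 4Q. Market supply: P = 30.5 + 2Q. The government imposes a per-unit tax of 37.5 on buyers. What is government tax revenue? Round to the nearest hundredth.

875.00

Without the tax, 208 - 4Q = 30.5 + 2Q so Q* = 29.5833 and P* = 89.6667.
With the tax, buyers' net willingness to pay falls by 37.5: (208 - 37.5) - 4Q = 30.5 + 2Q, so Q_t = 23.3333. Buyers pay P_b = 114.6667; sellers receive P_s = P_b - 37.5 = 77.1667.
Tax revenue = t x Q_t = 37.5 x 23.3333 = 875.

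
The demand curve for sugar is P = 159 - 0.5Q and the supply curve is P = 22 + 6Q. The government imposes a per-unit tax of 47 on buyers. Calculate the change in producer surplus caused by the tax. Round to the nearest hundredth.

Without the tax, 159 - 0.5Q = 22 + 6Q so Q* = 21.0769 and P* = 148.4615.
A tax on buyers shifts demand down by 47: (159 - 47) - 0.5Q = 22 + 6Q, so Q_t = 13.8462. Buyers pay P_b = 152.0769; sellers receive P_s = P_b - 47 = 105.0769.
PS falls from (1/2)(21.0769)(126.4615) = 1332.7101 to (1/2)(13.8462)(83.0769) = 575.1479, a change of -757.5621.

-757.56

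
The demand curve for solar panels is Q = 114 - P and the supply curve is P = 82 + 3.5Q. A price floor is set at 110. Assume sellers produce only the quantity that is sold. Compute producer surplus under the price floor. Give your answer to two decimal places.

84.00

Rewriting demand in inverse form: P = 114 - Q.
Without the control, 114 - Q = 82 + 3.5Q so Q* = 7.1111 and P* = 106.8889.
At the floor price 110, quantity demanded is (114 - 110)/1 = 4; demand is the short side, so Q = 4 trades at P = 110.
The supply price at Q = 4 is 96. PS is the trapezoid between 110 and supply over [0, 4]: (1/2)[(110 - 82) + (110 - 96)](4) = 84.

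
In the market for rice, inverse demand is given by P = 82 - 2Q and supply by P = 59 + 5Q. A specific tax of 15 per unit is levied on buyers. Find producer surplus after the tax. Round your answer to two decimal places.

3.27

Without the tax, 82 - 2Q = 59 + 5Q so Q* = 3.2857 and P* = 75.4286.
With the tax, buyers' net willingness to pay falls by 15: (82 - 15) - 2Q = 59 + 5Q, so Q_t = 1.1429. Buyers pay P_b = 79.7143; sellers receive P_s = P_b - 15 = 64.7143.
Producer surplus is the triangle above supply below P_s: (1/2)(1.1429)(64.7143 - 59) = 3.2653.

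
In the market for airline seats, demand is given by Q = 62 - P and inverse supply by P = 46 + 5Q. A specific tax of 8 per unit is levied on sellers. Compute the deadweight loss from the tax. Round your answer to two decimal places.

Rewriting demand in inverse form: P = 62 - Q.
Without the tax, 62 - Q = 46 + 5Q so Q* = 2.6667 and P* = 59.3333.
With the tax, sellers need 8 more per unit: 62 - Q = 46 + 5Q + 8, so Q_t = 1.3333. Buyers pay P_b = 60.6667; sellers receive P_s = P_b - 8 = 52.6667.
Deadweight loss is the triangle between the curves from Q_t to Q*: (1/2)(2.6667 - 1.3333)(8) = 5.3333.

5.33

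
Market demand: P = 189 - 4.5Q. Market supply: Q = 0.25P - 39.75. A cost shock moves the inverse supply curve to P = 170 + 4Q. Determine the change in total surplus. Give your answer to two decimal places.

-31.71

Rewriting supply in inverse form: P = 159 + 4Q.
Initial equilibrium: Q_0 = 3.5294, P_0 = 173.1176; CS_0 = (1/2)(3.5294)(15.8824) = 28.0277, PS_0 = (1/2)(3.5294)(14.1176) = 24.9135.
New equilibrium: 189 - 4.5Q = 170 + 4Q gives Q_1 = 2.2353, P_1 = 178.9412; CS_1 = 11.2422, PS_1 = 9.9931.
Change in total surplus = (11.2422 + 9.9931) - (28.0277 + 24.9135) = -31.7059.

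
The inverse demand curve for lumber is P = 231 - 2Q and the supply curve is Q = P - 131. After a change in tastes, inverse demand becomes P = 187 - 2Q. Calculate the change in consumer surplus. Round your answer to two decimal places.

-762.67

Rewriting supply in inverse form: P = 131 + Q.
Initial equilibrium: Q_0 = 33.3333, P_0 = 164.3333; CS_0 = (1/2)(33.3333)(66.6667) = 1111.1111, PS_0 = (1/2)(33.3333)(33.3333) = 555.5556.
New equilibrium: 187 - 2Q = 131 + Q gives Q_1 = 18.6667, P_1 = 149.6667; CS_1 = 348.4444, PS_1 = 174.2222.
Change in consumer surplus = 348.4444 - 1111.1111 = -762.6667.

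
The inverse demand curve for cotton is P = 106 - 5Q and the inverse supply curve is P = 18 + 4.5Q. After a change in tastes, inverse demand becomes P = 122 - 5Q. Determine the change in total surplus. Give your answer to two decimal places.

Initial equilibrium: Q_0 = 9.2632, P_0 = 59.6842; CS_0 = (1/2)(9.2632)(46.3158) = 214.5152, PS_0 = (1/2)(9.2632)(41.6842) = 193.0637.
New equilibrium: 122 - 5Q = 18 + 4.5Q gives Q_1 = 10.9474, P_1 = 67.2632; CS_1 = 299.6122, PS_1 = 269.651.
Change in total surplus = (299.6122 + 269.651) - (214.5152 + 193.0637) = 161.6842.

161.68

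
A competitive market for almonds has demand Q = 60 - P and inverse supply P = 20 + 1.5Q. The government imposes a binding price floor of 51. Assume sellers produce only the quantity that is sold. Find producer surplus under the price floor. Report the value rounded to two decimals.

218.25

Rewriting demand in inverse form: P = 60 - Q.
Free-market equilibrium: 60 - Q = 20 + 1.5Q gives Q* = 16, P* = 44.
At the floor price 51, quantity demanded is (60 - 51)/1 = 9; demand is the short side, so Q = 9 trades at P = 51.
The supply price at Q = 9 is 33.5. PS is the trapezoid between 51 and supply over [0, 9]: (1/2)[(51 - 20) + (51 - 33.5)](9) = 218.25.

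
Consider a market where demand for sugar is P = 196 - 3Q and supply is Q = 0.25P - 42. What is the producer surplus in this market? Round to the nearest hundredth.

Rewriting supply in inverse form: P = 168 + 4Q.
Equilibrium: 196 - 3Q = 168 + 4Q, so Q* = 4 and P* = 184.
PS is the area between P* and the supply curve from 0 to Q*: (1/2)(4)(16) = 32.

32.00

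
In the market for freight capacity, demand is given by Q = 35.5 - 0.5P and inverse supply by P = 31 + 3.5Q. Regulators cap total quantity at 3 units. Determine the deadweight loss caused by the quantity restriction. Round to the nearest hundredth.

Rewriting demand in inverse form: P = 71 - 2Q.
Unrestricted equilibrium: Q* = (71 - 31)/(2 + 3.5) = 7.2727.
At Q = 3 the demand price is 71 - 2(3) = 65 and the supply price is 31 + 3.5(3) = 41.5.
Deadweight loss is the triangle between the curves from 3 to 7.2727: (1/2)(65 - 41.5)(7.2727 - 3) = 50.2045.

50.20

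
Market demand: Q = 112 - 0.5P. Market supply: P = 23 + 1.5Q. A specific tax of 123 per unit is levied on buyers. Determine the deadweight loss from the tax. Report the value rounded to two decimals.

2161.29

Rewriting demand in inverse form: P = 224 - 2Q.
Without the tax, 224 - 2Q = 23 + 1.5Q so Q* = 57.4286 and P* = 109.1429.
With the tax, buyers' net willingness to pay falls by 123: (224 - 123) - 2Q = 23 + 1.5Q, so Q_t = 22.2857. Buyers pay P_b = 179.4286; sellers receive P_s = P_b - 123 = 56.4286.
Deadweight loss is the triangle between the curves from Q_t to Q*: (1/2)(57.4286 - 22.2857)(123) = 2161.2857.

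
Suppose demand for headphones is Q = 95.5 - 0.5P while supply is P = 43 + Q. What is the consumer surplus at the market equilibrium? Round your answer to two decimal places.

2433.78

Rewriting demand in inverse form: P = 191 - 2Q.
Setting demand equal to supply, 148 = 3Q, so Q* = 49.3333 and P* = 92.3333.
Consumer surplus is the triangle under demand above P*: (1/2)(49.3333)(191 - 92.3333) = (1/2)(49.3333)(98.6667) = 2433.7778.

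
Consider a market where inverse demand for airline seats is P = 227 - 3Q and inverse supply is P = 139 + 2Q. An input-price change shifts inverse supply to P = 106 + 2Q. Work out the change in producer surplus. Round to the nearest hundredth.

275.88

Initial equilibrium: Q_0 = 17.6, P_0 = 174.2; CS_0 = (1/2)(17.6)(52.8) = 464.64, PS_0 = (1/2)(17.6)(35.2) = 309.76.
New equilibrium: 227 - 3Q = 106 + 2Q gives Q_1 = 24.2, P_1 = 154.4; CS_1 = 878.46, PS_1 = 585.64.
Change in producer surplus = 585.64 - 309.76 = 275.88.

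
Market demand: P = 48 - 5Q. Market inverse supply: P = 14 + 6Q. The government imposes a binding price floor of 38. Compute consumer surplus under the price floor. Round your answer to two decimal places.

10.00

Without the control, 48 - 5Q = 14 + 6Q so Q* = 3.0909 and P* = 32.5455.
At P = 38, buyers demand (48 - 38)/5 = 2 while sellers would supply more, so the quantity traded is 2 at price 38.
CS is the triangle under demand above 38: (1/2)(2)(48 - 38) = 10.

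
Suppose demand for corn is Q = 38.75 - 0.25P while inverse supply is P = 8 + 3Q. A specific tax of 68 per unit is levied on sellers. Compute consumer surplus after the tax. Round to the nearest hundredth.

254.73

Rewriting demand in inverse form: P = 155 - 4Q.
Pre-tax equilibrium: 155 - 4Q = 8 + 3Q gives Q* = 21, P* = 71.
A tax on sellers shifts supply up by 68: 155 - 4Q = 8 + 3Q + 68, so Q_t = 11.2857. Buyers pay P_b = 109.8571; sellers receive P_s = P_b - 68 = 41.8571.
Consumer surplus is the triangle under demand above P_b: (1/2)(11.2857)(155 - 109.8571) = 254.7347.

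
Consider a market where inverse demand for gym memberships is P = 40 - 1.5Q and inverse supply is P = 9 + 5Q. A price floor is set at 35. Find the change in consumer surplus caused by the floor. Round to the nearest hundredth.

-8.73

Free-market equilibrium: 40 - 1.5Q = 9 + 5Q gives Q* = 4.7692, P* = 32.8462.
At P = 35, buyers demand (40 - 35)/1.5 = 3.3333 while sellers would supply more, so the quantity traded is 3.3333 at price 35.
CS goes from (1/2)(4.7692)(7.1538) = 17.0592 to 8.3333 (computed as (40 - 35)(3.3333) - (1/2)(1.5)(3.3333)^2), a change of -8.7258.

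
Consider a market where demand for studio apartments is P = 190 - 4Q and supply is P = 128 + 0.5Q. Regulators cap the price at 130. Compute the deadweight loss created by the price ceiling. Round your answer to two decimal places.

215.11

Without the control, 190 - 4Q = 128 + 0.5Q so Q* = 13.7778 and P* = 134.8889.
At the ceiling price 130, quantity supplied is (130 - 128)/0.5 = 4; supply is the short side, so Q = 4 trades at P = 130.
The lost-trades triangle has base Q* - 4 = 9.7778 and height equal to the gap between the curves at Q = 4, which is 174 - 130 = 44. DWL = (1/2)(9.7778)(44) = 215.1111.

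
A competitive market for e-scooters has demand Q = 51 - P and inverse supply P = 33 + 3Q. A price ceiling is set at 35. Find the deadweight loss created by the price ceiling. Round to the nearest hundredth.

Rewriting demand in inverse form: P = 51 - Q.
Without the control, 51 - Q = 33 + 3Q so Q* = 4.5 and P* = 46.5.
At P = 35, sellers supply (35 - 33)/3 = 0.6667 while buyers want more, so the quantity traded is 0.6667 at price 35.
The lost-trades triangle has base Q* - 0.6667 = 3.8333 and height equal to the gap between the curves at Q = 0.6667, which is 50.3333 - 35 = 15.3333. DWL = (1/2)(3.8333)(15.3333) = 29.3889.

29.39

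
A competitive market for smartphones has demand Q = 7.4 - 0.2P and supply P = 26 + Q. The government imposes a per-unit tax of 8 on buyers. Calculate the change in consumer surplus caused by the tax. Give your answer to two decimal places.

-7.78

Rewriting demand in inverse form: P = 37 - 5Q.
Pre-tax equilibrium: 37 - 5Q = 26 + Q gives Q* = 1.8333, P* = 27.8333.
A tax on buyers shifts demand down by 8: (37 - 8) - 5Q = 26 + Q, so Q_t = 0.5. Buyers pay P_b = 34.5; sellers receive P_s = P_b - 8 = 26.5.
CS falls from (1/2)(1.8333)(9.1667) = 8.4028 to (1/2)(0.5)(2.5) = 0.625, a change of -7.7778.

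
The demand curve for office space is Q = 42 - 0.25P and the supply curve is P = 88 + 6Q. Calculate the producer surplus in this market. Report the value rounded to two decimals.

Rewriting demand in inverse form: P = 168 - 4Q.
Set 168 - 4Q = 88 + 6Q, which gives 80 = 10Q, so Q* = 8 and P* = 168 - 4(8) = 136.
The supply curve's price intercept is 88, so PS = (1/2)(Q*)(P* - 88) = (1/2)(8)(48) = 192.

192.00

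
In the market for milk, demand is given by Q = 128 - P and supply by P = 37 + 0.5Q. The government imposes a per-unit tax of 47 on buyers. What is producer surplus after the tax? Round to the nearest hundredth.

Rewriting demand in inverse form: P = 128 - Q.
Pre-tax equilibrium: 128 - Q = 37 + 0.5Q gives Q* = 60.6667, P* = 67.3333.
With the tax, buyers' net willingness to pay falls by 47: (128 - 47) - Q = 37 + 0.5Q, so Q_t = 29.3333. Buyers pay P_b = 98.6667; sellers receive P_s = P_b - 47 = 51.6667.
Producer surplus is the triangle above supply below P_s: (1/2)(29.3333)(51.6667 - 37) = 215.1111.

215.11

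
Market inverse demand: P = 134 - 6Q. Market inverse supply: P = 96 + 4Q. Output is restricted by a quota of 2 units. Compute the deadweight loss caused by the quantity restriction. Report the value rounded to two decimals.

Without the quota, 134 - 6Q = 96 + 4Q gives Q* = 3.8.
At Q = 2 the demand price is 134 - 6(2) = 122 and the supply price is 96 + 4(2) = 104.
Deadweight loss is the triangle between the curves from 2 to 3.8: (1/2)(122 - 104)(3.8 - 2) = 16.2.

16.20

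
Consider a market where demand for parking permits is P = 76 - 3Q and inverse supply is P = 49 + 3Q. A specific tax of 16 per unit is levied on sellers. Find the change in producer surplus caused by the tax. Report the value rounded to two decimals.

Pre-tax equilibrium: 76 - 3Q = 49 + 3Q gives Q* = 4.5, P* = 62.5.
With the tax, sellers need 16 more per unit: 76 - 3Q = 49 + 3Q + 16, so Q_t = 1.8333. Buyers pay P_b = 70.5; sellers receive P_s = P_b - 16 = 54.5.
Producers lose the trapezoid between P_s and P* out to Q_t plus the triangle from Q_t to Q*: change in PS = 5.0417 - 30.375 = -25.3333.

-25.33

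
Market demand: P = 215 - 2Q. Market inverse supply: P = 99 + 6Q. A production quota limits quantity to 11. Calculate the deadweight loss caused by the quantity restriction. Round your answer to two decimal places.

49.00

Unrestricted equilibrium: Q* = (215 - 99)/(2 + 6) = 14.5.
At Q = 11 the demand price is 215 - 2(11) = 193 and the supply price is 99 + 6(11) = 165.
DWL = (1/2)(gap between curves at 11) x (Q* - 11) = (1/2)(28)(3.5) = 49.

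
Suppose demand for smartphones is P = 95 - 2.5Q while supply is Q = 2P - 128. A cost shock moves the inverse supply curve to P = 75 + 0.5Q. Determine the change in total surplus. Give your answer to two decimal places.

-93.50

Rewriting supply in inverse form: P = 64 + 0.5Q.
Initial equilibrium: Q_0 = 10.3333, P_0 = 69.1667; CS_0 = (1/2)(10.3333)(25.8333) = 133.4722, PS_0 = (1/2)(10.3333)(5.1667) = 26.6944.
New equilibrium: 95 - 2.5Q = 75 + 0.5Q gives Q_1 = 6.6667, P_1 = 78.3333; CS_1 = 55.5556, PS_1 = 11.1111.
Change in total surplus = (55.5556 + 11.1111) - (133.4722 + 26.6944) = -93.5.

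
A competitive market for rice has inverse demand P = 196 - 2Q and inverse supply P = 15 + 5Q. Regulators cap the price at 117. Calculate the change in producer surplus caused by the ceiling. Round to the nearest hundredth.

Free-market equilibrium: 196 - 2Q = 15 + 5Q gives Q* = 25.8571, P* = 144.2857.
At the ceiling price 117, quantity supplied is (117 - 15)/5 = 20.4; supply is the short side, so Q = 20.4 trades at P = 117.
PS goes from (1/2)(25.8571)(129.2857) = 1671.4796 to 1040.4 (computed as (117 - 15)(20.4) - (1/2)(5)(20.4)^2), a change of -631.0796.

-631.08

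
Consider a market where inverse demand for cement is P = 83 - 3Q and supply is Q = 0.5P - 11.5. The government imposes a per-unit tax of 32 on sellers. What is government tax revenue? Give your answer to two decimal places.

Rewriting supply in inverse form: P = 23 + 2Q.
Without the tax, 83 - 3Q = 23 + 2Q so Q* = 12 and P* = 47.
A tax on sellers shifts supply up by 32: 83 - 3Q = 23 + 2Q + 32, so Q_t = 5.6. Buyers pay P_b = 66.2; sellers receive P_s = P_b - 32 = 34.2.
Tax revenue = t x Q_t = 32 x 5.6 = 179.2.

179.20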